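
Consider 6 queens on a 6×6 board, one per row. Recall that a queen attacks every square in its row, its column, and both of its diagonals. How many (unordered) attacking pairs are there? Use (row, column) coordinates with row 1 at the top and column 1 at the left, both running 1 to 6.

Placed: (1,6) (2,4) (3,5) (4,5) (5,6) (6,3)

Same column: (1,6)–(5,6) (column 6); (3,5)–(4,5) (column 5).
Same diagonal: (2,4)–(3,5) (|2−3| = |4−5| = 1); (4,5)–(5,6) (|4−5| = |5−6| = 1); (4,5)–(6,3) (|4−6| = |5−3| = 2).
Total attacking pairs: 5.

5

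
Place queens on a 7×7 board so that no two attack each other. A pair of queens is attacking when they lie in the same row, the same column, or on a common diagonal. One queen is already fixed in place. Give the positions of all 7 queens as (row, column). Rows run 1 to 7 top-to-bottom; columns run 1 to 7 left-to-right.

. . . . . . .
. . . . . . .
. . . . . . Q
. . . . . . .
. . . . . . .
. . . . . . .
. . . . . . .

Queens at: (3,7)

(1,6) (2,3) (3,7) (4,4) (5,1) (6,5) (7,2)

Row 1: attacked by (3,7)→{5,7}. Safe: 1, 2, 3, 4, 6. Place at column 6.
Row 2: attacked by (1,6)→{5,6,7}; (3,7)→{6,7}. Safe: 1, 2, 3, 4. Place at column 3.
Row 4: attacked by (1,6)→{3,6}; (2,3)→{1,3,5}; (3,7)→{6,7}. Safe: 2, 4. Place at column 4.
Row 5: attacked by (1,6)→{2,6}; (2,3)→{3,6}; (3,7)→{5,7}; (4,4)→{3,4,5}. Safe: 1. Place at column 1.
Row 6: attacked by (1,6)→{1,6}; (2,3)→{3,7}; (3,7)→{4,7}; (4,4)→{2,4,6}; (5,1)→{1,2}. Safe: 5. Place at column 5.
Row 7: attacked by (1,6)→{6}; (2,3)→{3}; (3,7)→{3,7}; (4,4)→{1,4,7}; (5,1)→{1,3}; (6,5)→{4,5,6}. Safe: 2. Place at column 2.
Columns [6, 3, 7, 4, 1, 5, 2], r−c [-5, -1, -4, 0, 4, 1, 5], r+c [7, 5, 10, 8, 6, 11, 9] are all distinct, so no two queens attack.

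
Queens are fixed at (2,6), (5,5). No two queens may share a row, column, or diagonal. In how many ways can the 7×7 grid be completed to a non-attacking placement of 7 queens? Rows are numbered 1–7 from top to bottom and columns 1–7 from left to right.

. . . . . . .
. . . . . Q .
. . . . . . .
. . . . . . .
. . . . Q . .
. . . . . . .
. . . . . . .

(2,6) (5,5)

Branch on row 1: col 2 → 0; col 3 → 0; col 4 → 1.
Sum: 0 + 0 + 1 = 1.

1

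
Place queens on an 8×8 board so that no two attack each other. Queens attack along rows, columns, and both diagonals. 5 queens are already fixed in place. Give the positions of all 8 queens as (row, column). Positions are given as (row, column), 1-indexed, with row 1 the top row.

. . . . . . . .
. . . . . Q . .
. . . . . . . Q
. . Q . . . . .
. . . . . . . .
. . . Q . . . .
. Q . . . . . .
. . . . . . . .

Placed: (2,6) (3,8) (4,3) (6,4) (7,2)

Row 1: attacked by (2,6)→{5,6,7}; (3,8)→{6,8}; (4,3)→{3,6}; (6,4)→{4}; (7,2)→{2,8}. Safe: 1. Place at column 1.
Row 5: attacked by (1,1)→{1,5}; (2,6)→{3,6}; (3,8)→{6,8}; (4,3)→{2,3,4}; (6,4)→{3,4,5}; (7,2)→{2,4}. Safe: 7. Place at column 7.
Row 8: attacked by (1,1)→{1,8}; (2,6)→{6}; (3,8)→{3,8}; (4,3)→{3,7}; (5,7)→{4,7}; (6,4)→{2,4,6}; (7,2)→{1,2,3}. Safe: 5. Place at column 5.
Columns [1, 6, 8, 3, 7, 4, 2, 5], r−c [0, -4, -5, 1, -2, 2, 5, 3], r+c [2, 8, 11, 7, 12, 10, 9, 13] are all distinct, so no two queens attack.

(1,1) (2,6) (3,8) (4,3) (5,7) (6,4) (7,2) (8,5)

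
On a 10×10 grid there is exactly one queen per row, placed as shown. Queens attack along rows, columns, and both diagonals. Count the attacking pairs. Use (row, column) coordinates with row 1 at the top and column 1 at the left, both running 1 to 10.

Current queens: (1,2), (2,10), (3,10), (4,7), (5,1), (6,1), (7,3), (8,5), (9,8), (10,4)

Same column: (2,10)–(3,10) (column 10); (5,1)–(6,1) (column 1).
Same diagonal: (3,10)–(8,5) (|3−8| = |10−5| = 5); (5,1)–(7,3) (|5−7| = |1−3| = 2).
Total attacking pairs: 4.

4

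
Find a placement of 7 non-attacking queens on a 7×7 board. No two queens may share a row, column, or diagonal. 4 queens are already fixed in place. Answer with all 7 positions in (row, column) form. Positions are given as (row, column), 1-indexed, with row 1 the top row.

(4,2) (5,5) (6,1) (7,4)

Row 1: attacked by (4,2)→{2,5}; (5,5)→{1,5}; (6,1)→{1,6}; (7,4)→{4}. Safe: 3, 7. Place at column 7.
Row 2: attacked by (1,7)→{6,7}; (4,2)→{2,4}; (5,5)→{2,5}; (6,1)→{1,5}; (7,4)→{4}. Safe: 3. Place at column 3.
Row 3: attacked by (1,7)→{5,7}; (2,3)→{2,3,4}; (4,2)→{1,2,3}; (5,5)→{3,5,7}; (6,1)→{1,4}; (7,4)→{4}. Safe: 6. Place at column 6.
Columns [7, 3, 6, 2, 5, 1, 4], r−c [-6, -1, -3, 2, 0, 5, 3], r+c [8, 5, 9, 6, 10, 7, 11] are all distinct, so no two queens attack.

(1,7) (2,3) (3,6) (4,2) (5,5) (6,1) (7,4)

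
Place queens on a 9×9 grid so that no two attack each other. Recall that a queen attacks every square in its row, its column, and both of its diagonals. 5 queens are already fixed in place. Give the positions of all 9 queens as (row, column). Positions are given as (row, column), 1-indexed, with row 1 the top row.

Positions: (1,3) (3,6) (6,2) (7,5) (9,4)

(1,3) (2,8) (3,6) (4,1) (5,9) (6,2) (7,5) (8,7) (9,4)

Row 2: attacked by (1,3)→{2,3,4}; (3,6)→{5,6,7}; (6,2)→{2,6}; (7,5)→{5}; (9,4)→{4}. Safe: 1, 8, 9. Place at column 8.
Row 4: attacked by (1,3)→{3,6}; (2,8)→{6,8}; (3,6)→{5,6,7}; (6,2)→{2,4}; (7,5)→{2,5,8}; (9,4)→{4,9}. Safe: 1. Place at column 1.
Row 5: attacked by (1,3)→{3,7}; (2,8)→{5,8}; (3,6)→{4,6,8}; (4,1)→{1,2}; (6,2)→{1,2,3}; (7,5)→{3,5,7}; (9,4)→{4,8}. Safe: 9. Place at column 9.
Row 8: attacked by (1,3)→{3}; (2,8)→{2,8}; (3,6)→{1,6}; (4,1)→{1,5}; (5,9)→{6,9}; (6,2)→{2,4}; (7,5)→{4,5,6}; (9,4)→{3,4,5}. Safe: 7. Place at column 7.
Columns [3, 8, 6, 1, 9, 2, 5, 7, 4], r−c [-2, -6, -3, 3, -4, 4, 2, 1, 5], r+c [4, 10, 9, 5, 14, 8, 12, 15, 13] are all distinct, so no two queens attack.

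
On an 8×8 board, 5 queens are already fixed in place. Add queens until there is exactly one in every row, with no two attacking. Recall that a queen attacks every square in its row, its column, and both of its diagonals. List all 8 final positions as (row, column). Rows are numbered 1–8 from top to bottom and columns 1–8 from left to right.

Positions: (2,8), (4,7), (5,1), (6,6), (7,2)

(1,3) (2,8) (3,4) (4,7) (5,1) (6,6) (7,2) (8,5)

Row 1: attacked by (2,8)→{7,8}; (4,7)→{4,7}; (5,1)→{1,5}; (6,6)→{1,6}; (7,2)→{2,8}. Safe: 3. Place at column 3.
Row 3: attacked by (1,3)→{1,3,5}; (2,8)→{7,8}; (4,7)→{6,7,8}; (5,1)→{1,3}; (6,6)→{3,6}; (7,2)→{2,6}. Safe: 4. Place at column 4.
Row 8: attacked by (1,3)→{3}; (2,8)→{2,8}; (3,4)→{4}; (4,7)→{3,7}; (5,1)→{1,4}; (6,6)→{4,6,8}; (7,2)→{1,2,3}. Safe: 5. Place at column 5.
Columns [3, 8, 4, 7, 1, 6, 2, 5], r−c [-2, -6, -1, -3, 4, 0, 5, 3], r+c [4, 10, 7, 11, 6, 12, 9, 13] are all distinct, so no two queens attack.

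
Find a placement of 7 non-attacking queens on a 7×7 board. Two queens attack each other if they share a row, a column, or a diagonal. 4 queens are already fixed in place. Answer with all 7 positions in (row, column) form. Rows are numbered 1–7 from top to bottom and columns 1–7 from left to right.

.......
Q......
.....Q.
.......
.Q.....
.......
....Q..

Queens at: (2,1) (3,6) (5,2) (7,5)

Row 1: attacked by (2,1)→{1,2}; (3,6)→{4,6}; (5,2)→{2,6}; (7,5)→{5}. Safe: 3, 7. Place at column 3.
Row 4: attacked by (1,3)→{3,6}; (2,1)→{1,3}; (3,6)→{5,6,7}; (5,2)→{1,2,3}; (7,5)→{2,5}. Safe: 4. Place at column 4.
Row 6: attacked by (1,3)→{3}; (2,1)→{1,5}; (3,6)→{3,6}; (4,4)→{2,4,6}; (5,2)→{1,2,3}; (7,5)→{4,5,6}. Safe: 7. Place at column 7.
Columns [3, 1, 6, 4, 2, 7, 5], r−c [-2, 1, -3, 0, 3, -1, 2], r+c [4, 3, 9, 8, 7, 13, 12] are all distinct, so no two queens attack.

(1,3) (2,1) (3,6) (4,4) (5,2) (6,7) (7,5)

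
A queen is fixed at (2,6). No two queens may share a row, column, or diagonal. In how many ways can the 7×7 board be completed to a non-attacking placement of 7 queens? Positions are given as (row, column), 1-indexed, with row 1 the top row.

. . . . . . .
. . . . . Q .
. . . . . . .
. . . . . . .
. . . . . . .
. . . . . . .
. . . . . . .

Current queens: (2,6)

Branch on row 1: col 1 → 1; col 2 → 1; col 3 → 1; col 4 → 1.
Sum: 1 + 1 + 1 + 1 = 4.

4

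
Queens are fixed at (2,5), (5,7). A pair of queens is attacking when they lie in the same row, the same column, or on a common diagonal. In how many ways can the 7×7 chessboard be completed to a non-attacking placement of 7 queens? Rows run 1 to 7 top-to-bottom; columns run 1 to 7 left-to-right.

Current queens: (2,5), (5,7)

2

Branch on row 1: col 1 → 0; col 2 → 2.
Sum: 0 + 2 = 2.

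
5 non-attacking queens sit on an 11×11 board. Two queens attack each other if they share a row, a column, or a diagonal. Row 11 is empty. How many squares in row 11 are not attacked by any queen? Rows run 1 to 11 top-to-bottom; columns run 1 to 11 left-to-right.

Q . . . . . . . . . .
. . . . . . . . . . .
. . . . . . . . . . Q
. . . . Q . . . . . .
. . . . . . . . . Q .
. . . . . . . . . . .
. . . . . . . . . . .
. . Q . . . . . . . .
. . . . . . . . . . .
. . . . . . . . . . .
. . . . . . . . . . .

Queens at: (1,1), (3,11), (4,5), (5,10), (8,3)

4

(1,1) attacks row 11 at column 1 and diagonals 11.
(3,11) attacks row 11 at column 11 and diagonals 3.
(4,5) attacks row 11 at column 5.
(5,10) attacks row 11 at column 10 and diagonals 4.
(8,3) attacks row 11 at column 3 and diagonals 6.
Attacked columns: {1, 3, 4, 5, 6, 10, 11}. Safe: {2, 7, 8, 9}.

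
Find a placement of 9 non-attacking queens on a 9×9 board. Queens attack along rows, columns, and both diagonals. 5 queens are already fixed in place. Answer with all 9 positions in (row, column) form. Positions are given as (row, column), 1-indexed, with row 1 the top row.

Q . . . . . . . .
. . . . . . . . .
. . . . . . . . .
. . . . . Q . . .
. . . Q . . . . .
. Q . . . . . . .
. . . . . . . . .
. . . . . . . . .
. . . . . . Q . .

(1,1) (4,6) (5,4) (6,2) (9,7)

Row 2: attacked by (1,1)→{1,2}; (4,6)→{4,6,8}; (5,4)→{1,4,7}; (6,2)→{2,6}; (9,7)→{7}. Safe: 3, 5, 9. Place at column 5.
Row 3: attacked by (1,1)→{1,3}; (2,5)→{4,5,6}; (4,6)→{5,6,7}; (5,4)→{2,4,6}; (6,2)→{2,5}; (9,7)→{1,7}. Safe: 8, 9. Place at column 9.
Row 7: attacked by (1,1)→{1,7}; (2,5)→{5}; (3,9)→{5,9}; (4,6)→{3,6,9}; (5,4)→{2,4,6}; (6,2)→{1,2,3}; (9,7)→{5,7,9}. Safe: 8. Place at column 8.
Row 8: attacked by (1,1)→{1,8}; (2,5)→{5}; (3,9)→{4,9}; (4,6)→{2,6}; (5,4)→{1,4,7}; (6,2)→{2,4}; (7,8)→{7,8,9}; (9,7)→{6,7,8}. Safe: 3. Place at column 3.
Columns [1, 5, 9, 6, 4, 2, 8, 3, 7], r−c [0, -3, -6, -2, 1, 4, -1, 5, 2], r+c [2, 7, 12, 10, 9, 8, 15, 11, 16] are all distinct, so no two queens attack.

(1,1) (2,5) (3,9) (4,6) (5,4) (6,2) (7,8) (8,3) (9,7)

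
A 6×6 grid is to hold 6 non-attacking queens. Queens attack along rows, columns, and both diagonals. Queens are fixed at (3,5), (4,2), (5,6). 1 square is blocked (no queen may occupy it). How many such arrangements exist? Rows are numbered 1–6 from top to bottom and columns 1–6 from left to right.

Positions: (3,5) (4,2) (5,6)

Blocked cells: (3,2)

1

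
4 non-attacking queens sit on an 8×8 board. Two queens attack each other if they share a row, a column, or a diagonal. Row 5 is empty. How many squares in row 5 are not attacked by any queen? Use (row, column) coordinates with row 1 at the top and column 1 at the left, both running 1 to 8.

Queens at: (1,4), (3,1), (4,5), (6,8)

1

(1,4) attacks row 5 at column 4 and diagonals 8.
(3,1) attacks row 5 at column 1 and diagonals 3.
(4,5) attacks row 5 at column 5 and diagonals 4, 6.
(6,8) attacks row 5 at column 8 and diagonals 7.
Attacked columns: {1, 3, 4, 5, 6, 7, 8}. Safe: {2}.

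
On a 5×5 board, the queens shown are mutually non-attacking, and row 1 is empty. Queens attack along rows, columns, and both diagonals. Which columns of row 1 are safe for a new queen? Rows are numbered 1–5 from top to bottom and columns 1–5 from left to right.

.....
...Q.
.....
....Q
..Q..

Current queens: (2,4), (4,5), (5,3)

columns 1

(2,4) attacks row 1 at column 4 and diagonals 3, 5.
(4,5) attacks row 1 at column 5 and diagonals 2.
(5,3) attacks row 1 at column 3.
Attacked columns: {2, 3, 4, 5}. Safe: {1}.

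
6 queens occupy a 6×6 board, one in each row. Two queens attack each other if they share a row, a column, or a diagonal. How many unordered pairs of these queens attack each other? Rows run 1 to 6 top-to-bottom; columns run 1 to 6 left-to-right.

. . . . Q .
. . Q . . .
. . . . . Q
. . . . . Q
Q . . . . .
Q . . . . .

Same column: (3,6)–(4,6) (column 6); (5,1)–(6,1) (column 1).
Same diagonal: (1,5)–(5,1) (|1−5| = |5−1| = 4).
Total attacking pairs: 3.

3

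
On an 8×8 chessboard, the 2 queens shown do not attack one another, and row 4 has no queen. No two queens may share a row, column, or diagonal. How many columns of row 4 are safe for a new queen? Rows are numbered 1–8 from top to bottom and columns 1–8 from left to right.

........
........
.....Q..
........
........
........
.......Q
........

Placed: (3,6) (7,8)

4

(3,6) attacks row 4 at column 6 and diagonals 5, 7.
(7,8) attacks row 4 at column 8 and diagonals 5.
Attacked columns: {5, 6, 7, 8}. Safe: {1, 2, 3, 4}.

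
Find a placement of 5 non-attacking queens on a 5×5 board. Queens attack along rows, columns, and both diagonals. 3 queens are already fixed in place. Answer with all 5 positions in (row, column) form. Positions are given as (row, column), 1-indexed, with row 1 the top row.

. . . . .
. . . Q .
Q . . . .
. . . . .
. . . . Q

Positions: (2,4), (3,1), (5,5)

Row 1: attacked by (2,4)→{3,4,5}; (3,1)→{1,3}; (5,5)→{1,5}. Safe: 2. Place at column 2.
Row 4: attacked by (1,2)→{2,5}; (2,4)→{2,4}; (3,1)→{1,2}; (5,5)→{4,5}. Safe: 3. Place at column 3.
Columns [2, 4, 1, 3, 5], r−c [-1, -2, 2, 1, 0], r+c [3, 6, 4, 7, 10] are all distinct, so no two queens attack.

(1,2) (2,4) (3,1) (4,3) (5,5)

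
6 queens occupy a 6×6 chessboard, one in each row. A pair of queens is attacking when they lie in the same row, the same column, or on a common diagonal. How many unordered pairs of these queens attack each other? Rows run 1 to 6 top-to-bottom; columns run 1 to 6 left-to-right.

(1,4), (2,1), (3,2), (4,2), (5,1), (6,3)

5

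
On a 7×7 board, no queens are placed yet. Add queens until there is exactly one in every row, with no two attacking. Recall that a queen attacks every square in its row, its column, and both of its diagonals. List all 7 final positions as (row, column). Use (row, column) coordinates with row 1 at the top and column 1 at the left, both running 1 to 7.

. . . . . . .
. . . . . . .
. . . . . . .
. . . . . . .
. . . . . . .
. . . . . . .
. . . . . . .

Row 1: Safe: 1, 2, 3, 4, 5, 6, 7. Place at column 2.
Row 2: attacked by (1,2)→{1,2,3}. Safe: 4, 5, 6, 7. Place at column 6.
Row 3: attacked by (1,2)→{2,4}; (2,6)→{5,6,7}. Safe: 1, 3. Place at column 3.
Row 4: attacked by (1,2)→{2,5}; (2,6)→{4,6}; (3,3)→{2,3,4}. Safe: 1, 7. Place at column 7.
Row 5: attacked by (1,2)→{2,6}; (2,6)→{3,6}; (3,3)→{1,3,5}; (4,7)→{6,7}. Safe: 4. Place at column 4.
Row 6: attacked by (1,2)→{2,7}; (2,6)→{2,6}; (3,3)→{3,6}; (4,7)→{5,7}; (5,4)→{3,4,5}. Safe: 1. Place at column 1.
Row 7: attacked by (1,2)→{2}; (2,6)→{1,6}; (3,3)→{3,7}; (4,7)→{4,7}; (5,4)→{2,4,6}; (6,1)→{1,2}. Safe: 5. Place at column 5.
Columns [2, 6, 3, 7, 4, 1, 5], r−c [-1, -4, 0, -3, 1, 5, 2], r+c [3, 8, 6, 11, 9, 7, 12] are all distinct, so no two queens attack.

(1,2) (2,6) (3,3) (4,7) (5,4) (6,1) (7,5)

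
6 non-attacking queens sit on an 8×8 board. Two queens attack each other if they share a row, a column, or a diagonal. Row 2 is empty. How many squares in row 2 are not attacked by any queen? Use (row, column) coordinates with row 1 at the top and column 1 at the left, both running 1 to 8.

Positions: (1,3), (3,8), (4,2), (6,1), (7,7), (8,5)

1

(1,3) attacks row 2 at column 3 and diagonals 2, 4.
(3,8) attacks row 2 at column 8 and diagonals 7.
(4,2) attacks row 2 at column 2 and diagonals 4.
(6,1) attacks row 2 at column 1 and diagonals 5.
(7,7) attacks row 2 at column 7 and diagonals 2.
(8,5) attacks row 2 at column 5.
Attacked columns: {1, 2, 3, 4, 5, 7, 8}. Safe: {6}.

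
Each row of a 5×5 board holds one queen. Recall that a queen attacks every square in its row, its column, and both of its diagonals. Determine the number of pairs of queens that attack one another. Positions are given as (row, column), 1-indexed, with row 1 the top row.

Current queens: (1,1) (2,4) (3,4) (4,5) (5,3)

Same column: (2,4)–(3,4) (column 4).
Same diagonal: (3,4)–(4,5) (|3−4| = |4−5| = 1).
Total attacking pairs: 2.

2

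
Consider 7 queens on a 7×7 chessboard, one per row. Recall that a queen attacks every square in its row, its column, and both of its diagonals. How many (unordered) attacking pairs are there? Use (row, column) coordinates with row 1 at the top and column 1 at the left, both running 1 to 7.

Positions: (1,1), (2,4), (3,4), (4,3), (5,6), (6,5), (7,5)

Same column: (2,4)–(3,4) (column 4); (6,5)–(7,5) (column 5).
Same diagonal: (3,4)–(4,3) (|3−4| = |4−3| = 1); (3,4)–(5,6) (|3−5| = |4−6| = 2); (4,3)–(6,5) (|4−6| = |3−5| = 2); (5,6)–(6,5) (|5−6| = |6−5| = 1).
Total attacking pairs: 6.

6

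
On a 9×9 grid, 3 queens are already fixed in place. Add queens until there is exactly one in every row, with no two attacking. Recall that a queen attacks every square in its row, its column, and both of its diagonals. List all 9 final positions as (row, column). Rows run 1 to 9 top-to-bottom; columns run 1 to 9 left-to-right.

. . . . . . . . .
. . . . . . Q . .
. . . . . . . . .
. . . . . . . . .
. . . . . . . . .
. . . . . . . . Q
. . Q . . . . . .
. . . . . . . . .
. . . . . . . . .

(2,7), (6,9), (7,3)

(1,1) (2,7) (3,5) (4,8) (5,2) (6,9) (7,3) (8,6) (9,4)

Row 1: attacked by (2,7)→{6,7,8}; (6,9)→{4,9}; (7,3)→{3,9}. Safe: 1, 2, 5. Place at column 1.
Row 3: attacked by (1,1)→{1,3}; (2,7)→{6,7,8}; (6,9)→{6,9}; (7,3)→{3,7}. Safe: 2, 4, 5. Place at column 5.
Row 4: attacked by (1,1)→{1,4}; (2,7)→{5,7,9}; (3,5)→{4,5,6}; (6,9)→{7,9}; (7,3)→{3,6}. Safe: 2, 8. Place at column 8.
Row 5: attacked by (1,1)→{1,5}; (2,7)→{4,7}; (3,5)→{3,5,7}; (4,8)→{7,8,9}; (6,9)→{8,9}; (7,3)→{1,3,5}. Safe: 2, 6. Place at column 2.
Row 8: attacked by (1,1)→{1,8}; (2,7)→{1,7}; (3,5)→{5}; (4,8)→{4,8}; (5,2)→{2,5}; (6,9)→{7,9}; (7,3)→{2,3,4}. Safe: 6. Place at column 6.
Row 9: attacked by (1,1)→{1,9}; (2,7)→{7}; (3,5)→{5}; (4,8)→{3,8}; (5,2)→{2,6}; (6,9)→{6,9}; (7,3)→{1,3,5}; (8,6)→{5,6,7}. Safe: 4. Place at column 4.
Columns [1, 7, 5, 8, 2, 9, 3, 6, 4], r−c [0, -5, -2, -4, 3, -3, 4, 2, 5], r+c [2, 9, 8, 12, 7, 15, 10, 14, 13] are all distinct, so no two queens attack.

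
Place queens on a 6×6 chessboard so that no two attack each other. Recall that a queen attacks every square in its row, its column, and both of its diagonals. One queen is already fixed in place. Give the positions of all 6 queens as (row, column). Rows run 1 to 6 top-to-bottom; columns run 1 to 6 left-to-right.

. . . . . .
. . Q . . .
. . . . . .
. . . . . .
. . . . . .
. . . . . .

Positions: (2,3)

Row 1: attacked by (2,3)→{2,3,4}. Safe: 1, 5, 6. Place at column 5.
Row 3: attacked by (1,5)→{3,5}; (2,3)→{2,3,4}. Safe: 1, 6. Place at column 1.
Row 4: attacked by (1,5)→{2,5}; (2,3)→{1,3,5}; (3,1)→{1,2}. Safe: 4, 6. Place at column 6.
Row 5: attacked by (1,5)→{1,5}; (2,3)→{3,6}; (3,1)→{1,3}; (4,6)→{5,6}. Safe: 2, 4. Place at column 4.
Row 6: attacked by (1,5)→{5}; (2,3)→{3}; (3,1)→{1,4}; (4,6)→{4,6}; (5,4)→{3,4,5}. Safe: 2. Place at column 2.
Columns [5, 3, 1, 6, 4, 2], r−c [-4, -1, 2, -2, 1, 4], r+c [6, 5, 4, 10, 9, 8] are all distinct, so no two queens attack.

(1,5) (2,3) (3,1) (4,6) (5,4) (6,2)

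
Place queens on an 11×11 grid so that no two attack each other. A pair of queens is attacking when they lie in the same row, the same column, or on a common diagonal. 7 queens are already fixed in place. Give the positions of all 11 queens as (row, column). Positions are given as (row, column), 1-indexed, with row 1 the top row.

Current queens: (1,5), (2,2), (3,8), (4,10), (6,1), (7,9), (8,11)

(1,5) (2,2) (3,8) (4,10) (5,4) (6,1) (7,9) (8,11) (9,6) (10,3) (11,7)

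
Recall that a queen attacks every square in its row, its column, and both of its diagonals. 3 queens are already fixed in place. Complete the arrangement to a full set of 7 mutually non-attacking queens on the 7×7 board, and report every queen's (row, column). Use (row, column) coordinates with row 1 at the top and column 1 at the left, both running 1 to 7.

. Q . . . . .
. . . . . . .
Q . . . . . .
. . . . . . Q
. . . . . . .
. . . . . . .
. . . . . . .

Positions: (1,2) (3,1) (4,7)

(1,2) (2,4) (3,1) (4,7) (5,5) (6,3) (7,6)

Row 2: attacked by (1,2)→{1,2,3}; (3,1)→{1,2}; (4,7)→{5,7}. Safe: 4, 6. Place at column 4.
Row 5: attacked by (1,2)→{2,6}; (2,4)→{1,4,7}; (3,1)→{1,3}; (4,7)→{6,7}. Safe: 5. Place at column 5.
Row 6: attacked by (1,2)→{2,7}; (2,4)→{4}; (3,1)→{1,4}; (4,7)→{5,7}; (5,5)→{4,5,6}. Safe: 3. Place at column 3.
Row 7: attacked by (1,2)→{2}; (2,4)→{4}; (3,1)→{1,5}; (4,7)→{4,7}; (5,5)→{3,5,7}; (6,3)→{2,3,4}. Safe: 6. Place at column 6.
Columns [2, 4, 1, 7, 5, 3, 6], r−c [-1, -2, 2, -3, 0, 3, 1], r+c [3, 6, 4, 11, 10, 9, 13] are all distinct, so no two queens attack.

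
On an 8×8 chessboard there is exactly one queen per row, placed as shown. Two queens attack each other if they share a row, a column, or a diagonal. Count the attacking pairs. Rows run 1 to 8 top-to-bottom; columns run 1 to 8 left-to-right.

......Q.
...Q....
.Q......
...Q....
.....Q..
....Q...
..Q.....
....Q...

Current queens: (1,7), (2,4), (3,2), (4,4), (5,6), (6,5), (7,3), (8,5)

5

Same column: (2,4)–(4,4) (column 4); (6,5)–(8,5) (column 5).
Same diagonal: (1,7)–(4,4) (|1−4| = |7−4| = 3); (3,2)–(6,5) (|3−6| = |2−5| = 3); (5,6)–(6,5) (|5−6| = |6−5| = 1).
Total attacking pairs: 5.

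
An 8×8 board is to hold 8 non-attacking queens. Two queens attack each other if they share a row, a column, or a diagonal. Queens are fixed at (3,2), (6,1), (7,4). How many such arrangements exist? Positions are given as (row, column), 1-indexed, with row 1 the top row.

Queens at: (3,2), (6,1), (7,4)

2

Branch on row 1: col 3 → 1; col 5 → 1; col 7 → 0; col 8 → 0.
Sum: 1 + 1 + 0 + 0 = 2.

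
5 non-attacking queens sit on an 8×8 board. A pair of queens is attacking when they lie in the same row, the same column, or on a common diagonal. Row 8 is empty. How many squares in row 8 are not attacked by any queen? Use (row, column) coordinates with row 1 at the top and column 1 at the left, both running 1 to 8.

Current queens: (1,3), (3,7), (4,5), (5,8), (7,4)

1

(1,3) attacks row 8 at column 3.
(3,7) attacks row 8 at column 7 and diagonals 2.
(4,5) attacks row 8 at column 5 and diagonals 1.
(5,8) attacks row 8 at column 8 and diagonals 5.
(7,4) attacks row 8 at column 4 and diagonals 3, 5.
Attacked columns: {1, 2, 3, 4, 5, 7, 8}. Safe: {6}.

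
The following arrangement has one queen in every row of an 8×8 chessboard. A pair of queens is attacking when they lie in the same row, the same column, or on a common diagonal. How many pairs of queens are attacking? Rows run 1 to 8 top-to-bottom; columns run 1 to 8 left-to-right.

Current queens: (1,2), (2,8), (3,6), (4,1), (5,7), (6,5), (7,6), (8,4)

Same column: (3,6)–(7,6) (column 6).
Same diagonal: (5,7)–(8,4) (|5−8| = |7−4| = 3); (6,5)–(7,6) (|6−7| = |5−6| = 1).
Total attacking pairs: 3.

3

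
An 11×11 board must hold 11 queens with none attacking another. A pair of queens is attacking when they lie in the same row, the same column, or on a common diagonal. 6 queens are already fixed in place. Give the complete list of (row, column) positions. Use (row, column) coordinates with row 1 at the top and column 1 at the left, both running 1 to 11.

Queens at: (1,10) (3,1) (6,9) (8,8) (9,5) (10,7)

Row 2: attacked by (1,10)→{9,10,11}; (3,1)→{1,2}; (6,9)→{5,9}; (8,8)→{2,8}; (9,5)→{5}; (10,7)→{7}. Safe: 3, 4, 6. Place at column 3.
Row 4: attacked by (1,10)→{7,10}; (2,3)→{1,3,5}; (3,1)→{1,2}; (6,9)→{7,9,11}; (8,8)→{4,8}; (9,5)→{5,10}; (10,7)→{1,7}. Safe: 6. Place at column 6.
Row 5: attacked by (1,10)→{6,10}; (2,3)→{3,6}; (3,1)→{1,3}; (4,6)→{5,6,7}; (6,9)→{8,9,10}; (8,8)→{5,8,11}; (9,5)→{1,5,9}; (10,7)→{2,7}. Safe: 4. Place at column 4.
Row 7: attacked by (1,10)→{4,10}; (2,3)→{3,8}; (3,1)→{1,5}; (4,6)→{3,6,9}; (5,4)→{2,4,6}; (6,9)→{8,9,10}; (8,8)→{7,8,9}; (9,5)→{3,5,7}; (10,7)→{4,7,10}. Safe: 11. Place at column 11.
Row 11: attacked by (1,10)→{10}; (2,3)→{3}; (3,1)→{1,9}; (4,6)→{6}; (5,4)→{4,10}; (6,9)→{4,9}; (7,11)→{7,11}; (8,8)→{5,8,11}; (9,5)→{3,5,7}; (10,7)→{6,7,8}. Safe: 2. Place at column 2.
Columns [10, 3, 1, 6, 4, 9, 11, 8, 5, 7, 2], r−c [-9, -1, 2, -2, 1, -3, -4, 0, 4, 3, 9], r+c [11, 5, 4, 10, 9, 15, 18, 16, 14, 17, 13] are all distinct, so no two queens attack.

(1,10) (2,3) (3,1) (4,6) (5,4) (6,9) (7,11) (8,8) (9,5) (10,7) (11,2)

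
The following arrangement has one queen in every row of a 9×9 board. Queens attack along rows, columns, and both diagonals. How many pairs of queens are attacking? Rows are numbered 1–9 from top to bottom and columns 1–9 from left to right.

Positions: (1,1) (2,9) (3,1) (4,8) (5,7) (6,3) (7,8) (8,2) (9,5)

3

Same column: (1,1)–(3,1) (column 1); (4,8)–(7,8) (column 8).
Same diagonal: (4,8)–(5,7) (|4−5| = |8−7| = 1).
Total attacking pairs: 3.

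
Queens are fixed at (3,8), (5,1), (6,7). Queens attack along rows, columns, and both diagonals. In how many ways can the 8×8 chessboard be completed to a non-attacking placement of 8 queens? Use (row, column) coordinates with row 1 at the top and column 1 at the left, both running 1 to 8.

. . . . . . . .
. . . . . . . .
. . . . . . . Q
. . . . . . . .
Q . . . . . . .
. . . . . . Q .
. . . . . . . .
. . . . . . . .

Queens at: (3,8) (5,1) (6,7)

2

Branch on row 1: col 3 → 1; col 4 → 1.
Sum: 1 + 1 = 2.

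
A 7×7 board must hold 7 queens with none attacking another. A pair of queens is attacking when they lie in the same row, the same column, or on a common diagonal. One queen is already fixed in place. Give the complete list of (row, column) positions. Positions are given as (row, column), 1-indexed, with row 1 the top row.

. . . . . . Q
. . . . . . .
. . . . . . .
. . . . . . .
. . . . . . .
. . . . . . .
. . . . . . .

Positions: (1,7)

(1,7) (2,3) (3,6) (4,2) (5,5) (6,1) (7,4)

Row 2: attacked by (1,7)→{6,7}. Safe: 1, 2, 3, 4, 5. Place at column 3.
Row 3: attacked by (1,7)→{5,7}; (2,3)→{2,3,4}. Safe: 1, 6. Place at column 6.
Row 4: attacked by (1,7)→{4,7}; (2,3)→{1,3,5}; (3,6)→{5,6,7}. Safe: 2. Place at column 2.
Row 5: attacked by (1,7)→{3,7}; (2,3)→{3,6}; (3,6)→{4,6}; (4,2)→{1,2,3}. Safe: 5. Place at column 5.
Row 6: attacked by (1,7)→{2,7}; (2,3)→{3,7}; (3,6)→{3,6}; (4,2)→{2,4}; (5,5)→{4,5,6}. Safe: 1. Place at column 1.
Row 7: attacked by (1,7)→{1,7}; (2,3)→{3}; (3,6)→{2,6}; (4,2)→{2,5}; (5,5)→{3,5,7}; (6,1)→{1,2}. Safe: 4. Place at column 4.
Columns [7, 3, 6, 2, 5, 1, 4], r−c [-6, -1, -3, 2, 0, 5, 3], r+c [8, 5, 9, 6, 10, 7, 11] are all distinct, so no two queens attack.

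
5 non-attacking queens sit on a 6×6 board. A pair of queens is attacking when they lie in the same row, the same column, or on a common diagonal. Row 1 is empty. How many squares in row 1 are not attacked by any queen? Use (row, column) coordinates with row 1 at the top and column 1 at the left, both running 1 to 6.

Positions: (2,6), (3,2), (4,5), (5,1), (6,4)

1

(2,6) attacks row 1 at column 6 and diagonals 5.
(3,2) attacks row 1 at column 2 and diagonals 4.
(4,5) attacks row 1 at column 5 and diagonals 2.
(5,1) attacks row 1 at column 1 and diagonals 5.
(6,4) attacks row 1 at column 4.
Attacked columns: {1, 2, 4, 5, 6}. Safe: {3}.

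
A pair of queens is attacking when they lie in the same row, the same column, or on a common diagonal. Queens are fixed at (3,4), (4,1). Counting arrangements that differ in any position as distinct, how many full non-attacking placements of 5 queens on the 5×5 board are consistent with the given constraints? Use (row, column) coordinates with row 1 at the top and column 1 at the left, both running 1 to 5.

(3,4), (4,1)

1

Branch on row 1: col 3 → 0; col 5 → 1.
Sum: 0 + 1 = 1.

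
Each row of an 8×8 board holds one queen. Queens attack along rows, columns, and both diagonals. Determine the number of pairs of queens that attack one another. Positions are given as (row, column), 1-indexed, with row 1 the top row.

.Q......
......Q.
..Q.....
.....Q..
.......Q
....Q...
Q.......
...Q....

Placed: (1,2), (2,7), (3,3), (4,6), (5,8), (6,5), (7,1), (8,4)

0

All columns are distinct and no two queens satisfy |Δrow| = |Δcol|, so no pair attacks.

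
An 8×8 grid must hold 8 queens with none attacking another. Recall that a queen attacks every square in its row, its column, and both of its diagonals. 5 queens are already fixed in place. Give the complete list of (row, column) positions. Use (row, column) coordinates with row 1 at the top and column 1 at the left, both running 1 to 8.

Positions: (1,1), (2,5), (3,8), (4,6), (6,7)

Row 5: attacked by (1,1)→{1,5}; (2,5)→{2,5,8}; (3,8)→{6,8}; (4,6)→{5,6,7}; (6,7)→{6,7,8}. Safe: 3, 4. Place at column 3.
Row 7: attacked by (1,1)→{1,7}; (2,5)→{5}; (3,8)→{4,8}; (4,6)→{3,6}; (5,3)→{1,3,5}; (6,7)→{6,7,8}. Safe: 2. Place at column 2.
Row 8: attacked by (1,1)→{1,8}; (2,5)→{5}; (3,8)→{3,8}; (4,6)→{2,6}; (5,3)→{3,6}; (6,7)→{5,7}; (7,2)→{1,2,3}. Safe: 4. Place at column 4.
Columns [1, 5, 8, 6, 3, 7, 2, 4], r−c [0, -3, -5, -2, 2, -1, 5, 4], r+c [2, 7, 11, 10, 8, 13, 9, 12] are all distinct, so no two queens attack.

(1,1) (2,5) (3,8) (4,6) (5,3) (6,7) (7,2) (8,4)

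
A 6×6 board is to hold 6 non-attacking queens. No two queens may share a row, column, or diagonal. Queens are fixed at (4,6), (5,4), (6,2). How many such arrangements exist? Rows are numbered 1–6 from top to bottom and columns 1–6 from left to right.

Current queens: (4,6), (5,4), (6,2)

Branch on row 1: col 1 → 0; col 5 → 1.
Sum: 0 + 1 = 1.

1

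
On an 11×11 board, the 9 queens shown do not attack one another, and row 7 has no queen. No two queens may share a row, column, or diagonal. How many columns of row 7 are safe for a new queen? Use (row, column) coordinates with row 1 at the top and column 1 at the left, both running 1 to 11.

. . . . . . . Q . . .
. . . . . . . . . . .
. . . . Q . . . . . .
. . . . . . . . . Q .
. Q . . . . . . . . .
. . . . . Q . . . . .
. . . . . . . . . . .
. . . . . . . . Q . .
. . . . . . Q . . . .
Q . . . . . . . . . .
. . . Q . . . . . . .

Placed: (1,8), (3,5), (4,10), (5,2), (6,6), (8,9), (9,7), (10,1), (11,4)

(1,8) attacks row 7 at column 8 and diagonals 2.
(3,5) attacks row 7 at column 5 and diagonals 1, 9.
(4,10) attacks row 7 at column 10 and diagonals 7.
(5,2) attacks row 7 at column 2 and diagonals 4.
(6,6) attacks row 7 at column 6 and diagonals 5, 7.
(8,9) attacks row 7 at column 9 and diagonals 8, 10.
(9,7) attacks row 7 at column 7 and diagonals 5, 9.
(10,1) attacks row 7 at column 1 and diagonals 4.
(11,4) attacks row 7 at column 4 and diagonals 8.
Attacked columns: {1, 2, 4, 5, 6, 7, 8, 9, 10}. Safe: {3, 11}.

2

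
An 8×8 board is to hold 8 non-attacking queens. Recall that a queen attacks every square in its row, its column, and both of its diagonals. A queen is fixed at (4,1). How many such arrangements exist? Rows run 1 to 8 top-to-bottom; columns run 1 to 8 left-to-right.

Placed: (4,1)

18

Branch on row 1: col 2 → 2; col 3 → 4; col 5 → 5; col 6 → 4; col 7 → 2; col 8 → 1.
Sum: 2 + 4 + 5 + 4 + 2 + 1 = 18.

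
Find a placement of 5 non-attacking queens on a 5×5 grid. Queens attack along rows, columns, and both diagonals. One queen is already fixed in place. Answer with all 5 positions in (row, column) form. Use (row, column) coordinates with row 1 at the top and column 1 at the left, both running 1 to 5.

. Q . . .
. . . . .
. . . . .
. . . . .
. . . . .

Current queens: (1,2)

(1,2) (2,4) (3,1) (4,3) (5,5)

Row 2: attacked by (1,2)→{1,2,3}. Safe: 4, 5. Place at column 4.
Row 3: attacked by (1,2)→{2,4}; (2,4)→{3,4,5}. Safe: 1. Place at column 1.
Row 4: attacked by (1,2)→{2,5}; (2,4)→{2,4}; (3,1)→{1,2}. Safe: 3. Place at column 3.
Row 5: attacked by (1,2)→{2}; (2,4)→{1,4}; (3,1)→{1,3}; (4,3)→{2,3,4}. Safe: 5. Place at column 5.
Columns [2, 4, 1, 3, 5], r−c [-1, -2, 2, 1, 0], r+c [3, 6, 4, 7, 10] are all distinct, so no two queens attack.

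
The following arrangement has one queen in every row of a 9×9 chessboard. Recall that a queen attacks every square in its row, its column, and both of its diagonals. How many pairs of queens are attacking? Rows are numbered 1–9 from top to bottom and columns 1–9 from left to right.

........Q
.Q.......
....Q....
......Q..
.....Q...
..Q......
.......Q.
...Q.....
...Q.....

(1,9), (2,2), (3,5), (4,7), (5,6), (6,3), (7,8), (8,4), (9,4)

Same column: (8,4)–(9,4) (column 4).
Same diagonal: (4,7)–(5,6) (|4−5| = |7−6| = 1); (5,6)–(7,8) (|5−7| = |6−8| = 2).
Total attacking pairs: 3.

3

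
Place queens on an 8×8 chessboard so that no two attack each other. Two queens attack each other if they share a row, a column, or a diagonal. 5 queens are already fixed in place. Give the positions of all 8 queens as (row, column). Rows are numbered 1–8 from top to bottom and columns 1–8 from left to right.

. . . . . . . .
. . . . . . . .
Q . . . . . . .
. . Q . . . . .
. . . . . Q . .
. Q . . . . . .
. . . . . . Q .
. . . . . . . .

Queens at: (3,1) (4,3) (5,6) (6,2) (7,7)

Row 1: attacked by (3,1)→{1,3}; (4,3)→{3,6}; (5,6)→{2,6}; (6,2)→{2,7}; (7,7)→{1,7}. Safe: 4, 5, 8. Place at column 4.
Row 2: attacked by (1,4)→{3,4,5}; (3,1)→{1,2}; (4,3)→{1,3,5}; (5,6)→{3,6}; (6,2)→{2,6}; (7,7)→{2,7}. Safe: 8. Place at column 8.
Row 8: attacked by (1,4)→{4}; (2,8)→{2,8}; (3,1)→{1,6}; (4,3)→{3,7}; (5,6)→{3,6}; (6,2)→{2,4}; (7,7)→{6,7,8}. Safe: 5. Place at column 5.
Columns [4, 8, 1, 3, 6, 2, 7, 5], r−c [-3, -6, 2, 1, -1, 4, 0, 3], r+c [5, 10, 4, 7, 11, 8, 14, 13] are all distinct, so no two queens attack.

(1,4) (2,8) (3,1) (4,3) (5,6) (6,2) (7,7) (8,5)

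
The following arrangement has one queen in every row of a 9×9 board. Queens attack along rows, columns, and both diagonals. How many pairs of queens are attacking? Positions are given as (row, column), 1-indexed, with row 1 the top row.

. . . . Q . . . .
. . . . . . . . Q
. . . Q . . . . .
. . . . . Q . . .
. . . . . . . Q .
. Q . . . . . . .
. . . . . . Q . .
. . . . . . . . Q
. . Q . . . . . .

Same column: (2,9)–(8,9) (column 9).
Same diagonal: (3,4)–(8,9) (|3−8| = |4−9| = 5).
Total attacking pairs: 2.

2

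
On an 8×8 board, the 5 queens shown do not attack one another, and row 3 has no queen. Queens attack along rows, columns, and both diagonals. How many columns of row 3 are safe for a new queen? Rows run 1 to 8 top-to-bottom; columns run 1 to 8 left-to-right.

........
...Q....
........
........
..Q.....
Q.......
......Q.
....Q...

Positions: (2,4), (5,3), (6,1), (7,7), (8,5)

3

(2,4) attacks row 3 at column 4 and diagonals 3, 5.
(5,3) attacks row 3 at column 3 and diagonals 1, 5.
(6,1) attacks row 3 at column 1 and diagonals 4.
(7,7) attacks row 3 at column 7 and diagonals 3.
(8,5) attacks row 3 at column 5.
Attacked columns: {1, 3, 4, 5, 7}. Safe: {2, 6, 8}.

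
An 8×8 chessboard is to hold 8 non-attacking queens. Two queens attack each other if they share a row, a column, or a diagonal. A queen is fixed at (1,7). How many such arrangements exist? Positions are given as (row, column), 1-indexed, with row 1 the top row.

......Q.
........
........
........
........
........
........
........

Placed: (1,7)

8

Branch on row 2: col 1 → 1; col 2 → 2; col 3 → 2; col 4 → 2; col 5 → 1.
Sum: 1 + 2 + 2 + 2 + 1 = 8.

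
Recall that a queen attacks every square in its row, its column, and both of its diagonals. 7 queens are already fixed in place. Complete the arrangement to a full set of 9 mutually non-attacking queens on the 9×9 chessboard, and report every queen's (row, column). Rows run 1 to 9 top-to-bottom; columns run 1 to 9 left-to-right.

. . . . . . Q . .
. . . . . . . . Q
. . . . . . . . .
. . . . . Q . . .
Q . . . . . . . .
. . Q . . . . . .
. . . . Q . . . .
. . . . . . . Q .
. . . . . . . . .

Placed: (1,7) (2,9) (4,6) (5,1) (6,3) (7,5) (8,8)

(1,7) (2,9) (3,2) (4,6) (5,1) (6,3) (7,5) (8,8) (9,4)

Row 3: attacked by (1,7)→{5,7,9}; (2,9)→{8,9}; (4,6)→{5,6,7}; (5,1)→{1,3}; (6,3)→{3,6}; (7,5)→{1,5,9}; (8,8)→{3,8}. Safe: 2, 4. Place at column 2.
Row 9: attacked by (1,7)→{7}; (2,9)→{2,9}; (3,2)→{2,8}; (4,6)→{1,6}; (5,1)→{1,5}; (6,3)→{3,6}; (7,5)→{3,5,7}; (8,8)→{7,8,9}. Safe: 4. Place at column 4.
Columns [7, 9, 2, 6, 1, 3, 5, 8, 4], r−c [-6, -7, 1, -2, 4, 3, 2, 0, 5], r+c [8, 11, 5, 10, 6, 9, 12, 16, 13] are all distinct, so no two queens attack.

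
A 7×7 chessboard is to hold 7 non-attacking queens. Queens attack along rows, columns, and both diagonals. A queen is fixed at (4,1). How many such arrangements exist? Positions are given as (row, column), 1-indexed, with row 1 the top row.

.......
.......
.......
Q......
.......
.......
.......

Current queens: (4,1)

6

Branch on row 1: col 2 → 2; col 3 → 1; col 5 → 0; col 6 → 2; col 7 → 1.
Sum: 2 + 1 + 0 + 2 + 1 = 6.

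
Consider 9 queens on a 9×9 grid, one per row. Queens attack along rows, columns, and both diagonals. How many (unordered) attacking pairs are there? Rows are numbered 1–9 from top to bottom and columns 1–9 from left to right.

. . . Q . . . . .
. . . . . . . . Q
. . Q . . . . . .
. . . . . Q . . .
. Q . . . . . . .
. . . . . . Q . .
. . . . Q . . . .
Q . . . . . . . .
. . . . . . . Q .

0

All columns are distinct and no two queens satisfy |Δrow| = |Δcol|, so no pair attacks.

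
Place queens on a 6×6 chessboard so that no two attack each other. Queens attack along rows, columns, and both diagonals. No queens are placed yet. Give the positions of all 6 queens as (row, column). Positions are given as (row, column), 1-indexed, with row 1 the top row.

(1,3) (2,6) (3,2) (4,5) (5,1) (6,4)

Row 1: Safe: 1, 2, 3, 4, 5, 6. Place at column 3.
Row 2: attacked by (1,3)→{2,3,4}. Safe: 1, 5, 6. Place at column 6.
Row 3: attacked by (1,3)→{1,3,5}; (2,6)→{5,6}. Safe: 2, 4. Place at column 2.
Row 4: attacked by (1,3)→{3,6}; (2,6)→{4,6}; (3,2)→{1,2,3}. Safe: 5. Place at column 5.
Row 5: attacked by (1,3)→{3}; (2,6)→{3,6}; (3,2)→{2,4}; (4,5)→{4,5,6}. Safe: 1. Place at column 1.
Row 6: attacked by (1,3)→{3}; (2,6)→{2,6}; (3,2)→{2,5}; (4,5)→{3,5}; (5,1)→{1,2}. Safe: 4. Place at column 4.
Columns [3, 6, 2, 5, 1, 4], r−c [-2, -4, 1, -1, 4, 2], r+c [4, 8, 5, 9, 6, 10] are all distinct, so no two queens attack.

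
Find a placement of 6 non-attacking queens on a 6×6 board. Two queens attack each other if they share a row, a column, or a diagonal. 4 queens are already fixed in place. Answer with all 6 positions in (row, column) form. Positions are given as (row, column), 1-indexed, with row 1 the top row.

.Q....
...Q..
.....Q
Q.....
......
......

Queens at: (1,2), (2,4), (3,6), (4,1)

(1,2) (2,4) (3,6) (4,1) (5,3) (6,5)

Row 5: attacked by (1,2)→{2,6}; (2,4)→{1,4}; (3,6)→{4,6}; (4,1)→{1,2}. Safe: 3, 5. Place at column 3.
Row 6: attacked by (1,2)→{2}; (2,4)→{4}; (3,6)→{3,6}; (4,1)→{1,3}; (5,3)→{2,3,4}. Safe: 5. Place at column 5.
Columns [2, 4, 6, 1, 3, 5], r−c [-1, -2, -3, 3, 2, 1], r+c [3, 6, 9, 5, 8, 11] are all distinct, so no two queens attack.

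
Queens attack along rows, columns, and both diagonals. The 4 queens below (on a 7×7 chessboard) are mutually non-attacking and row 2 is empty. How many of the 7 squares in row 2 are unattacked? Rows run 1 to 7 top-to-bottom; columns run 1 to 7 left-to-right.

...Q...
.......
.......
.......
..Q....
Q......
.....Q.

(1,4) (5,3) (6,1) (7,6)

2

(1,4) attacks row 2 at column 4 and diagonals 3, 5.
(5,3) attacks row 2 at column 3 and diagonals 6.
(6,1) attacks row 2 at column 1 and diagonals 5.
(7,6) attacks row 2 at column 6 and diagonals 1.
Attacked columns: {1, 3, 4, 5, 6}. Safe: {2, 7}.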